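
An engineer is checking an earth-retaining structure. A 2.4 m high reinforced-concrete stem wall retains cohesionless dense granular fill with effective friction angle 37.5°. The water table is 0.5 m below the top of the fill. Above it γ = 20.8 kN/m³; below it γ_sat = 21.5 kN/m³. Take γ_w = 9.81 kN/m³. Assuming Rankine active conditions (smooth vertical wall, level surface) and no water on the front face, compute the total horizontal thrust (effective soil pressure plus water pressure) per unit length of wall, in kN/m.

K_a = tan²(45° − φ/2) = 0.2432.
γ' = 21.5 − 9.81 = 11.69 kN/m³. Depth below WT = 1.9 m.
σ'_h at WT = K_a γ d_w = 2.529 kPa; at base = 2.529 + K_a γ' × 1.9 = 7.931 kPa.
P₁ (0–0.5 m) = ½×2.529×0.5 = 0.6323. P₂ (0.5–2.4 m) = ½(2.529+7.931)×1.9 = 9.937.
P_w = ½ γ_w h₂² = 0.5×9.81×1.9² = 17.71. Total = 0.6323+9.937+17.71 = 28.28 kN/m.

28.3 kN/m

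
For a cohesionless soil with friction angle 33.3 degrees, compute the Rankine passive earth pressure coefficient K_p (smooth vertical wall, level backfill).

K_p = (1 + sin φ)/(1 − sin φ) = tan²(45° + 33.3°/2) = 3.435.

3.43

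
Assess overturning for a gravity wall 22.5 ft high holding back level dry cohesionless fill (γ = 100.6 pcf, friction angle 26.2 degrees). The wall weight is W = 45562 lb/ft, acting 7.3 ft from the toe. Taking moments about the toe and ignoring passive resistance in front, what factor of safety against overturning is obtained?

4.49

K_a = tan²(45° − 26.2°/2) = 0.3874.
P_a = ½K_aγH² = 0.5×0.3874×100.6×22.5² = 9866 lb/ft, acting at H/3 = 7.500 ft above the base.
Overturning moment M_o = P_a × H/3 = 9866 × 7.500 = 73990.
Resisting moment M_r = W × 7.3 = 45562 × 7.3 = 332600.
FS_overturning = M_r/M_o = 332600/73990 = 4.495.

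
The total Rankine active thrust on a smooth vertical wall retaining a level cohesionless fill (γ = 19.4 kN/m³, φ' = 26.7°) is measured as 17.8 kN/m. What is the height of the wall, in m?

K_a = 0.3800. P_a = ½ K_a γ H² ⇒ H = √(2P_a/(K_a γ)).
H = √(2×17.8/(0.3800×19.4)) = 2.198 m.

2.20 m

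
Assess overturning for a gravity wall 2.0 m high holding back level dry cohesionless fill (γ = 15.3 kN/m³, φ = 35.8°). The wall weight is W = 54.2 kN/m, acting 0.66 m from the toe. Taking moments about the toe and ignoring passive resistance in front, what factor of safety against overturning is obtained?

K_a = tan²(45° − 35.8°/2) = 0.2619.
P_a = ½K_aγH² = 0.5×0.2619×15.3×2.0² = 8.013 kN/m, acting at H/3 = 0.6667 m above the base.
Overturning moment M_o = P_a × H/3 = 8.013 × 0.6667 = 5.342.
Resisting moment M_r = W × 0.66 = 54.2 × 0.66 = 35.77.
FS_overturning = M_r/M_o = 35.77/5.342 = 6.696.

6.70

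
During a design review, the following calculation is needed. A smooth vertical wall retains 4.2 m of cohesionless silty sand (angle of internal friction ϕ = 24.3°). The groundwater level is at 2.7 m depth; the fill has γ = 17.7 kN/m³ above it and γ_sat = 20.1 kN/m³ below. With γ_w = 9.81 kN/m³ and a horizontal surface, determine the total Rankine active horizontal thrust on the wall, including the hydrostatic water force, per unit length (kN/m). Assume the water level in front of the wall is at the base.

K_a = tan²(45° − φ/2) = 0.4169.
γ' = 20.1 − 9.81 = 10.29 kN/m³. Depth below WT = 1.5 m.
σ'_h at WT = K_a γ d_w = 19.92 kPa; at base = 19.92 + K_a γ' × 1.5 = 26.36 kPa.
P₁ (0–2.7 m) = ½×19.92×2.7 = 26.90. P₂ (2.7–4.2 m) = ½(19.92+26.36)×1.5 = 34.71.
P_w = ½ γ_w h₂² = 0.5×9.81×1.5² = 11.04. Total = 26.90+34.71+11.04 = 72.65 kN/m.

72.6 kN/m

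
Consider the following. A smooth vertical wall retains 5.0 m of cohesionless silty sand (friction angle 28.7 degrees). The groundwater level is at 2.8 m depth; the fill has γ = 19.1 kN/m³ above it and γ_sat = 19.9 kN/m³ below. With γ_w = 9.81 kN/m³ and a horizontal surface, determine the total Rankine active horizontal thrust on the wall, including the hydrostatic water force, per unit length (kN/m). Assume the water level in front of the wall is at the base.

99.9 kN/m

K_a = tan²(45° − φ/2) = 0.3511.
γ' = 19.9 − 9.81 = 10.09 kN/m³. Depth below WT = 2.2 m.
σ'_h at WT = K_a γ d_w = 18.78 kPa; at base = 18.78 + K_a γ' × 2.2 = 26.57 kPa.
P₁ (0–2.8 m) = ½×18.78×2.8 = 26.29. P₂ (2.8–5.0 m) = ½(18.78+26.57)×2.2 = 49.89.
P_w = ½ γ_w h₂² = 0.5×9.81×2.2² = 23.74. Total = 26.29+49.89+23.74 = 99.92 kN/m.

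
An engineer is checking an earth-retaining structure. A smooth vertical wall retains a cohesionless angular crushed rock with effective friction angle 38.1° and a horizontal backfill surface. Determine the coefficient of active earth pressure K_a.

K_a = tan²(45° − φ/2) = tan²(25.95°) = 0.2368.

0.237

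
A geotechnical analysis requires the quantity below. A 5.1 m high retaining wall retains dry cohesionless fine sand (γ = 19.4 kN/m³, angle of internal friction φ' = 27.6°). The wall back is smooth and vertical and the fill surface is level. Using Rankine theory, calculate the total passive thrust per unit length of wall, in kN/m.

K_p = tan²(45° + φ/2) = 2.726.
P_p = ½ K_p γ H² = 0.5 × 2.726 × 19.4 × 5.1² = 687.9 kN/m.

688 kN/m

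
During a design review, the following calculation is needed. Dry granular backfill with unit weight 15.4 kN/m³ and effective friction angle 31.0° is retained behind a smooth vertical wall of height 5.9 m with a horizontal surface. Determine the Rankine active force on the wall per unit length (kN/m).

85.8 kN/m

K_a = tan²(45° − φ/2) = 0.3201.
P_a = ½ K_a γ H² = 0.5 × 0.3201 × 15.4 × 5.9² = 85.80 kN/m.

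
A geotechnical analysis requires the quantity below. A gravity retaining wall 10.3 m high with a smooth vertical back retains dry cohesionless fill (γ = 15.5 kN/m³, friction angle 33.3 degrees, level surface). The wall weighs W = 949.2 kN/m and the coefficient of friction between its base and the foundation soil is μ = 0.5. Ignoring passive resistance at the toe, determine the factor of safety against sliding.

1.98

K_a = tan²(45° − 33.3°/2) = 0.2911.
P_a = ½K_aγH² = 0.5×0.2911×15.5×10.3² = 239.4 kN/m, acting at H/3 = 3.433 m above the base.
FS_sliding = μW / P_a = 0.5×949.2 / 239.4 = 1.983.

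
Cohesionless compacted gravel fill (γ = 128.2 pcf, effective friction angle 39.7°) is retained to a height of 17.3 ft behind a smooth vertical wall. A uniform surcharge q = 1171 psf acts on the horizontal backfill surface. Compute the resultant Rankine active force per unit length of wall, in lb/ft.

K_a = tan²(45° − φ/2) = 0.2204.
Soil triangle: ½ K_a γ H² = 0.5×0.2204×128.2×17.3² = 4229 lb/ft.
Surcharge rectangle: K_a q H = 0.2204×1171×17.3 = 4466 lb/ft.
Total = 4229 + 4466 = 8694 lb/ft.

8690 lb/ft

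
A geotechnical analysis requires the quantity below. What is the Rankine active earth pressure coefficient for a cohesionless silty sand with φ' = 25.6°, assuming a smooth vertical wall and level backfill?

0.397

K_a = (1 − sin φ)/(1 + sin φ) = (1 − sin 25.6°)/(1 + sin 25.6°) = 0.3966.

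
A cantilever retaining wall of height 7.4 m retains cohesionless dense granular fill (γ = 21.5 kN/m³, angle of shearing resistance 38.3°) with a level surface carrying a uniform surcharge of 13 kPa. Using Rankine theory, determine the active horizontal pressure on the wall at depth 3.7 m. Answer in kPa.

21.7 kPa

K_a = (1 − sin φ)/(1 + sin φ) = 0.2347.
σ_v = γz + q = 21.5 × 3.7 + 13 = 92.55 kPa.
σ_h = K_a σ_v = 0.2347 × 92.55 = 21.72 kPa.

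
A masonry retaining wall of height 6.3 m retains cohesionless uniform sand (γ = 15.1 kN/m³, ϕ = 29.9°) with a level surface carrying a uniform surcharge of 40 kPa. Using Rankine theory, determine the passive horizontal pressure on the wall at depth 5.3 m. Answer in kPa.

K_p = (1 + sin φ)/(1 − sin φ) = 2.988.
σ_v = γz + q = 15.1 × 5.3 + 40 = 120.0 kPa.
σ_h = K_p σ_v = 2.988 × 120.0 = 358.6 kPa.

359 kPa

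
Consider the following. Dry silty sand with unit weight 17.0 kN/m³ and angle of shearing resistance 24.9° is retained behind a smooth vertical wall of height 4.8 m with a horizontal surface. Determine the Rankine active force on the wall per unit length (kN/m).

79.8 kN/m

K_a = tan²(45° − φ/2) = 0.4074.
P_a = ½ K_a γ H² = 0.5 × 0.4074 × 17.0 × 4.8² = 79.79 kN/m.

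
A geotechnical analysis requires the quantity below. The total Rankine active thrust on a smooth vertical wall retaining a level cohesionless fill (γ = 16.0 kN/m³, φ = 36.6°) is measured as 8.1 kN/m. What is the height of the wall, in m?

2.00 m

K_a = 0.2530. P_a = ½ K_a γ H² ⇒ H = √(2P_a/(K_a γ)).
H = √(2×8.1/(0.2530×16.0)) = 2.001 m.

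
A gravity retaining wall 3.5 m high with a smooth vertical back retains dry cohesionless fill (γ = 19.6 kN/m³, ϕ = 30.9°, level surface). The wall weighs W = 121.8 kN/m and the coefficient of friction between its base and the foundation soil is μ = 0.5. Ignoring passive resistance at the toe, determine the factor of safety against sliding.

1.58

K_a = tan²(45° − 30.9°/2) = 0.3214.
P_a = ½K_aγH² = 0.5×0.3214×19.6×3.5² = 38.58 kN/m, acting at H/3 = 1.167 m above the base.
FS_sliding = μW / P_a = 0.5×121.8 / 38.58 = 1.578.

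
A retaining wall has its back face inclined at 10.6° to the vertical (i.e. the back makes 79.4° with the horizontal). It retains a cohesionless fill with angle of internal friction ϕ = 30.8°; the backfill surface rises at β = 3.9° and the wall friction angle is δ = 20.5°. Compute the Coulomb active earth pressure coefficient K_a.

0.394

K_a = sin²(α+φ) / [sin²α · sin(α−δ) · (1 + √{sin(φ+δ)sin(φ−β) / (sin(α−δ)sin(α+β))})²].
With α = 79.4°, φ = 30.8°, δ = 20.5°, β = 3.9°: K_a = 0.3937.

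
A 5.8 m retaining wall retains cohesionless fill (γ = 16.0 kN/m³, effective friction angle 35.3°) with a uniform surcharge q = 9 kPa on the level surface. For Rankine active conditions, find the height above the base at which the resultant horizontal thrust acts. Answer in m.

K_a = 0.2675.
Triangular part P₁ = ½K_aγH² = 72.00 at H/3 = 1.933 m; rectangular part P₂ = K_a q H = 13.97 at H/2 = 2.900 m.
ȳ = (P₁·1.933 + P₂·2.900)/(P₁+P₂) = 2.090 m.

2.09 m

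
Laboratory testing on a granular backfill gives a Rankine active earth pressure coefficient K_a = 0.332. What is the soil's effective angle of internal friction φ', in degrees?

30.1°

K_a = tan²(45° − φ/2) ⇒ 45° − φ/2 = arctan(√0.332) = 29.95°.
φ = 2(45° − 29.95°) = 30.10°.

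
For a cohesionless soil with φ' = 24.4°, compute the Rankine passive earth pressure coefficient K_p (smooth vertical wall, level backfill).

2.41

K_p = (1 + sin φ)/(1 − sin φ) = tan²(45° + 24.4°/2) = 2.408.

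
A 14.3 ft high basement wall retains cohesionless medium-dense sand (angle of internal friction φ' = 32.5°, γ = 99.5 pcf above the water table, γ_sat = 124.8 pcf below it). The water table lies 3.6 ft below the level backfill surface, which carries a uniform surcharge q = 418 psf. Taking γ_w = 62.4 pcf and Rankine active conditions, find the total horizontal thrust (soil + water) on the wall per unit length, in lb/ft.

7790 lb/ft

K_a = tan²(45° − φ/2) = 0.3010.
γ' = 124.8 − 62.4 = 62.40 pcf. h₂ = H − d_w = 10.7 ft.
σ'_h: at surface K_a·q = 125.8; at WT K_a(q+γd_w) = 233.6; at base K_a(q+γd_w+γ'h₂) = 434.6 psf.
P₁ = ½(125.8+233.6)×3.6 = 647.0; P₂ = ½(233.6+434.6)×10.7 = 3575; P_w = ½γ_w h₂² = 3572.
Total = 647.0+3575+3572 = 7794 lb/ft.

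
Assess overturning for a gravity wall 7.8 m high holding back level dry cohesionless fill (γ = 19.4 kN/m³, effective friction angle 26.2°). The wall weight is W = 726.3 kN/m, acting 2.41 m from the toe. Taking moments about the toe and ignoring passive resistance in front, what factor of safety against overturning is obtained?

K_a = tan²(45° − 26.2°/2) = 0.3874.
P_a = ½K_aγH² = 0.5×0.3874×19.4×7.8² = 228.6 kN/m, acting at H/3 = 2.600 m above the base.
Overturning moment M_o = P_a × H/3 = 228.6 × 2.600 = 594.5.
Resisting moment M_r = W × 2.41 = 726.3 × 2.41 = 1750.
FS_overturning = M_r/M_o = 1750/594.5 = 2.944.

2.94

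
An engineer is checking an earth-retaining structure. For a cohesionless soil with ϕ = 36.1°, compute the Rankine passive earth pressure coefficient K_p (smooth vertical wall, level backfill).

3.87

K_p = (1 + sin φ)/(1 − sin φ) = tan²(45° + 36.1°/2) = 3.869.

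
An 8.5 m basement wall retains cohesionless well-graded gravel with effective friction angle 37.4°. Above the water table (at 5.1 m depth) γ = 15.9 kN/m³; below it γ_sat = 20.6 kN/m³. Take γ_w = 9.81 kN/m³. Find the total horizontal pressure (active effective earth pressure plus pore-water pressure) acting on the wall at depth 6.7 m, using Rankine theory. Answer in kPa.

39.7 kPa

K_a = (1 − sin φ)/(1 + sin φ) = 0.2443.
γ' = 20.6 − 9.81 = 10.79 kN/m³.
Effective vertical stress at 6.7 m: σ'_v = 15.9×5.1 + 10.79×1.60 = 98.35 kPa.
σ'_h = K_a σ'_v = 0.2443 × 98.35 = 24.02 kPa; u = γ_w × 1.60 = 15.70 kPa.
Total σ_h = 24.02 + 15.70 = 39.72 kPa.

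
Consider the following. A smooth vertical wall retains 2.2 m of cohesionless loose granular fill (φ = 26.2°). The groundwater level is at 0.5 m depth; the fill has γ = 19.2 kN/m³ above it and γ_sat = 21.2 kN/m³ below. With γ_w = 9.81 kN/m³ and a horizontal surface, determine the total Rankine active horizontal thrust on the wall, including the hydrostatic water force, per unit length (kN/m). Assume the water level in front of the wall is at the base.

27.8 kN/m

K_a = tan²(45° − φ/2) = 0.3874.
γ' = 21.2 − 9.81 = 11.39 kN/m³. Depth below WT = 1.7 m.
σ'_h at WT = K_a γ d_w = 3.719 kPa; at base = 3.719 + K_a γ' × 1.7 = 11.22 kPa.
P₁ (0–0.5 m) = ½×3.719×0.5 = 0.9299. P₂ (0.5–2.2 m) = ½(3.719+11.22)×1.7 = 12.70.
P_w = ½ γ_w h₂² = 0.5×9.81×1.7² = 14.18. Total = 0.9299+12.70+14.18 = 27.80 kN/m.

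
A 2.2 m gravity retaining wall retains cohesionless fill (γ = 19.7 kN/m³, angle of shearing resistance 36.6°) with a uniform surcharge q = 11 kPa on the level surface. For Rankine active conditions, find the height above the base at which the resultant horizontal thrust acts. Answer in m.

0.857 m

K_a = 0.2530.
Triangular part P₁ = ½K_aγH² = 12.06 at H/3 = 0.7333 m; rectangular part P₂ = K_a q H = 6.122 at H/2 = 1.100 m.
ȳ = (P₁·0.7333 + P₂·1.100)/(P₁+P₂) = 0.8568 m.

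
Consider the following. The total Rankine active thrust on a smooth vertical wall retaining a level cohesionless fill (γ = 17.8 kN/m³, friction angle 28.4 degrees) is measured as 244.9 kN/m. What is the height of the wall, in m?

8.80 m

K_a = 0.3554. P_a = ½ K_a γ H² ⇒ H = √(2P_a/(K_a γ)).
H = √(2×244.9/(0.3554×17.8)) = 8.800 m.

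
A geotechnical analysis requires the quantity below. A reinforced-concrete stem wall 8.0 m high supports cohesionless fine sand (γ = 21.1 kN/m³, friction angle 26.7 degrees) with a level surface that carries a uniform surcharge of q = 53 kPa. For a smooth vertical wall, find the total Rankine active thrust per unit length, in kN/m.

K_a = tan²(45° − φ/2) = 0.3800.
Soil triangle: ½ K_a γ H² = 0.5×0.3800×21.1×8.0² = 256.5 kN/m.
Surcharge rectangle: K_a q H = 0.3800×53×8.0 = 161.1 kN/m.
Total = 256.5 + 161.1 = 417.7 kN/m.

418 kN/m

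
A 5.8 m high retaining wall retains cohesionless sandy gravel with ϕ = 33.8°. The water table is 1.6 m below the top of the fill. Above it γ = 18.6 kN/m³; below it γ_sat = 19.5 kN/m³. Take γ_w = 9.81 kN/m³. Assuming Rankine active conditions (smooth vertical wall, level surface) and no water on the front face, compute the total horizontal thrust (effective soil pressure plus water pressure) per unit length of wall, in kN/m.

K_a = tan²(45° − φ/2) = 0.2851.
γ' = 19.5 − 9.81 = 9.690 kN/m³. Depth below WT = 4.2 m.
σ'_h at WT = K_a γ d_w = 8.485 kPa; at base = 8.485 + K_a γ' × 4.2 = 20.09 kPa.
P₁ (0–1.6 m) = ½×8.485×1.6 = 6.788. P₂ (1.6–5.8 m) = ½(8.485+20.09)×4.2 = 60.00.
P_w = ½ γ_w h₂² = 0.5×9.81×4.2² = 86.52. Total = 6.788+60.00+86.52 = 153.3 kN/m.

153 kN/m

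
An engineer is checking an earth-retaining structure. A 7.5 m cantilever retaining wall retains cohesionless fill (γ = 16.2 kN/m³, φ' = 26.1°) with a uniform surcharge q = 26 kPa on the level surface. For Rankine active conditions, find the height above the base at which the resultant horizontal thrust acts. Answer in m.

2.87 m

K_a = 0.3889.
Triangular part P₁ = ½K_aγH² = 177.2 at H/3 = 2.500 m; rectangular part P₂ = K_a q H = 75.84 at H/2 = 3.750 m.
ȳ = (P₁·2.500 + P₂·3.750)/(P₁+P₂) = 2.875 m.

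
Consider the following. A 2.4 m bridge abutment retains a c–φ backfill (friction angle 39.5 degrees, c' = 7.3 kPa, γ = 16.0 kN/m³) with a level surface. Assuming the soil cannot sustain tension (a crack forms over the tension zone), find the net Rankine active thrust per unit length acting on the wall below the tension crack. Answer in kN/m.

K_a = 0.2224; √K_a = 0.4716.
Tension-crack depth z_c = 2c/(γ√K_a) = 2×7.3/(16.0×0.4716) = 1.935 m.
σ_a at base = K_a γ H − 2c√K_a = 0.2224×16.0×2.4 − 2×7.3×0.4716 = 1.656 kPa.
P_a = ½ × 1.656 × (H − z_c) = 0.5×1.656×0.4652 = 0.3851 kN/m.

0.385 kN/m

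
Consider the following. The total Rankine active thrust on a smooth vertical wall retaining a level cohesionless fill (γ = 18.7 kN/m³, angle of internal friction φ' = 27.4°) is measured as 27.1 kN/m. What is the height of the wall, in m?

2.80 m

K_a = 0.3697. P_a = ½ K_a γ H² ⇒ H = √(2P_a/(K_a γ)).
H = √(2×27.1/(0.3697×18.7)) = 2.800 m.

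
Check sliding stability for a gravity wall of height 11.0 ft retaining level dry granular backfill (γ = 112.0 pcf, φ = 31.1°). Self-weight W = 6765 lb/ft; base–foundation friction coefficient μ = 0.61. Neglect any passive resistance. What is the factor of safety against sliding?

K_a = tan²(45° − 31.1°/2) = 0.3188.
P_a = ½K_aγH² = 0.5×0.3188×112.0×11.0² = 2160 lb/ft, acting at H/3 = 3.667 ft above the base.
FS_sliding = μW / P_a = 0.61×6765 / 2160 = 1.910.

1.91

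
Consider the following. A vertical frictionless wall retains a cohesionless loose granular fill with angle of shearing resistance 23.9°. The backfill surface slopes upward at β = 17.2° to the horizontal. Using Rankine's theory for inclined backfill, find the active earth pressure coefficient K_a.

0.526

K_a = cos β · (cos β − √(cos²β − cos²φ)) / (cos β + √(cos²β − cos²φ)).
cos β = 0.9553, cos φ = 0.9143, √(cos²β − cos²φ) = 0.2769.
K_a = 0.9553 × (0.9553 − 0.2769)/(0.9553 + 0.2769) = 0.5259.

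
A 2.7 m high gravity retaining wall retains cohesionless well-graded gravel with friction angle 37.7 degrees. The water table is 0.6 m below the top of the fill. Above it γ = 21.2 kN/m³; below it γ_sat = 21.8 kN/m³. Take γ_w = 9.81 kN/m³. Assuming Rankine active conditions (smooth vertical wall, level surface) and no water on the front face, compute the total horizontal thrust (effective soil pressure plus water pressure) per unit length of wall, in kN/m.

35.4 kN/m

K_a = tan²(45° − φ/2) = 0.2411.
γ' = 21.8 − 9.81 = 11.99 kN/m³. Depth below WT = 2.1 m.
σ'_h at WT = K_a γ d_w = 3.066 kPa; at base = 3.066 + K_a γ' × 2.1 = 9.136 kPa.
P₁ (0–0.6 m) = ½×3.066×0.6 = 0.9199. P₂ (0.6–2.7 m) = ½(3.066+9.136)×2.1 = 12.81.
P_w = ½ γ_w h₂² = 0.5×9.81×2.1² = 21.63. Total = 0.9199+12.81+21.63 = 35.36 kN/m.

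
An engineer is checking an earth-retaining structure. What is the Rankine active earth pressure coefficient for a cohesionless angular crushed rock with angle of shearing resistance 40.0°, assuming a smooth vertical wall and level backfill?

0.217

K_a = (1 − sin φ)/(1 + sin φ) = (1 − sin 40.0°)/(1 + sin 40.0°) = 0.2174.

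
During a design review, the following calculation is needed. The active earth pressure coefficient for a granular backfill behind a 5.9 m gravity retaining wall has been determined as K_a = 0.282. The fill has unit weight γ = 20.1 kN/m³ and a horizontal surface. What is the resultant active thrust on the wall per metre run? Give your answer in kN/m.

98.7 kN/m

P = ½ K_a γ H² = 0.5 × 0.282 × 20.1 × 5.9² = 98.66 kN/m.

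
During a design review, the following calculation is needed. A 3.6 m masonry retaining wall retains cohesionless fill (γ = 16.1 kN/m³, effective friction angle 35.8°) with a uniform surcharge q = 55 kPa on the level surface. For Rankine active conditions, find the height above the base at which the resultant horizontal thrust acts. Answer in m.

K_a = 0.2619.
Triangular part P₁ = ½K_aγH² = 27.32 at H/3 = 1.200 m; rectangular part P₂ = K_a q H = 51.85 at H/2 = 1.800 m.
ȳ = (P₁·1.200 + P₂·1.800)/(P₁+P₂) = 1.593 m.

1.59 m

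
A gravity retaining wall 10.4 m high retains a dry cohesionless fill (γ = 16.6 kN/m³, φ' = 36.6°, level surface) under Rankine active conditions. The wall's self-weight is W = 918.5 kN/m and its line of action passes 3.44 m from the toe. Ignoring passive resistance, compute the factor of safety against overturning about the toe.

4.01

K_a = tan²(45° − 36.6°/2) = 0.2530.
P_a = ½K_aγH² = 0.5×0.2530×16.6×10.4² = 227.1 kN/m, acting at H/3 = 3.467 m above the base.
Overturning moment M_o = P_a × H/3 = 227.1 × 3.467 = 787.2.
Resisting moment M_r = W × 3.44 = 918.5 × 3.44 = 3160.
FS_overturning = M_r/M_o = 3160/787.2 = 4.014.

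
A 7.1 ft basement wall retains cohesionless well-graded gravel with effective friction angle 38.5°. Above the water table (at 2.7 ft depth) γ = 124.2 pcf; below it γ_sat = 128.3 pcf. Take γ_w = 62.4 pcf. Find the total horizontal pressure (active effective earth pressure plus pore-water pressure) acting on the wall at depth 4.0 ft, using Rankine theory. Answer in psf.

179 psf

K_a = (1 − sin φ)/(1 + sin φ) = 0.2327.
γ' = 128.3 − 62.4 = 65.90 pcf.
Effective vertical stress at 4.0 ft: σ'_v = 124.2×2.7 + 65.90×1.30 = 421.0 psf.
σ'_h = K_a σ'_v = 0.2327 × 421.0 = 97.95 psf; u = γ_w × 1.30 = 81.12 psf.
Total σ_h = 97.95 + 81.12 = 179.1 psf.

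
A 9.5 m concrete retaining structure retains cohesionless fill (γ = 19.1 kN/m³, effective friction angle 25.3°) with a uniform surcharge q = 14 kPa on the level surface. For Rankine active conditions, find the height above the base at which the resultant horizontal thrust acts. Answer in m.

K_a = 0.4012.
Triangular part P₁ = ½K_aγH² = 345.8 at H/3 = 3.167 m; rectangular part P₂ = K_a q H = 53.36 at H/2 = 4.750 m.
ȳ = (P₁·3.167 + P₂·4.750)/(P₁+P₂) = 3.378 m.

3.38 m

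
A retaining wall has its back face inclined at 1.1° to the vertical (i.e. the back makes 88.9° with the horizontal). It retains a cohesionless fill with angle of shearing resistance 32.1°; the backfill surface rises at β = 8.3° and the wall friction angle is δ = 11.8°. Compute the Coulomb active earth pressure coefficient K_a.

0.319

K_a = sin²(α+φ) / [sin²α · sin(α−δ) · (1 + √{sin(φ+δ)sin(φ−β) / (sin(α−δ)sin(α+β))})²].
With α = 88.9°, φ = 32.1°, δ = 11.8°, β = 8.3°: K_a = 0.3188.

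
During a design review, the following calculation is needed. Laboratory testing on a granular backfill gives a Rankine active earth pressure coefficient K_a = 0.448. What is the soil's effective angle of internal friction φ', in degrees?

22.4°

K_a = tan²(45° − φ/2) ⇒ 45° − φ/2 = arctan(√0.448) = 33.80°.
φ = 2(45° − 33.80°) = 22.41°.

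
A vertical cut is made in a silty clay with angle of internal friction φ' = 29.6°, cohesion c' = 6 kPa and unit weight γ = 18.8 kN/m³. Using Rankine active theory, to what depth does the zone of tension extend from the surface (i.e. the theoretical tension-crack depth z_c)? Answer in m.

1.10 m

K_a = tan²(45° − 29.6°/2) = 0.3387; √K_a = 0.5820.
The active pressure is zero where K_a γ z = 2c√K_a, so z_c = 2c/(γ√K_a) = 2×6/(18.8×0.5820) = 1.097 m.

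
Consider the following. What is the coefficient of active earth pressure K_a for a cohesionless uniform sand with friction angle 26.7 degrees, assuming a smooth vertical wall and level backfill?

0.380

K_a = tan²(45° − φ/2) = tan²(31.65°) = 0.3800.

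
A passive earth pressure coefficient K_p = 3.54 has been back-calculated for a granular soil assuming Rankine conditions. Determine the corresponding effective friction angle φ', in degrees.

34.0°

K_p = (1+sin φ)/(1−sin φ) ⇒ sin φ = (K_p − 1)/(K_p + 1) = 0.5595.
φ = arcsin(0.5595) = 34.02°.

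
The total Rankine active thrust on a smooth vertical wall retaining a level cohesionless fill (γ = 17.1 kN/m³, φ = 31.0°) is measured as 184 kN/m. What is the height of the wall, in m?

8.20 m

K_a = 0.3201. P_a = ½ K_a γ H² ⇒ H = √(2P_a/(K_a γ)).
H = √(2×184/(0.3201×17.1)) = 8.199 m.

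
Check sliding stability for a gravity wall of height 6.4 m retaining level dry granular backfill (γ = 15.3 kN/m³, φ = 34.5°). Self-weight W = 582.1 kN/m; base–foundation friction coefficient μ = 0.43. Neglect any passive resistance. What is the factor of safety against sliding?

K_a = tan²(45° − 34.5°/2) = 0.2768.
P_a = ½K_aγH² = 0.5×0.2768×15.3×6.4² = 86.74 kN/m, acting at H/3 = 2.133 m above the base.
FS_sliding = μW / P_a = 0.43×582.1 / 86.74 = 2.886.

2.89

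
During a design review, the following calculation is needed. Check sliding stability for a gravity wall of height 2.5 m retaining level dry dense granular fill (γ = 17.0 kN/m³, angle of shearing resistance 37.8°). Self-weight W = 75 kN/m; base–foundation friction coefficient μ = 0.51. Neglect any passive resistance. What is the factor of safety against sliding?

K_a = tan²(45° − 37.8°/2) = 0.2400.
P_a = ½K_aγH² = 0.5×0.2400×17.0×2.5² = 12.75 kN/m, acting at H/3 = 0.8333 m above the base.
FS_sliding = μW / P_a = 0.51×75 / 12.75 = 3.000.

3.00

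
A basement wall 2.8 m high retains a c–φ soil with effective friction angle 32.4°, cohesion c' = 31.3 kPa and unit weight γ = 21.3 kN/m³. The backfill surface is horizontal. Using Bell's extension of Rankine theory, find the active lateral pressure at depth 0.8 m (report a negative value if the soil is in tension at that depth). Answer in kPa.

K_a = (1 − sin φ)/(1 + sin φ) = 0.3022.
σ_a = K_a γ z − 2c√K_a = 0.3022×21.3×0.8 − 2×31.3×0.5498 = -29.26 kPa.

-29.3 kPa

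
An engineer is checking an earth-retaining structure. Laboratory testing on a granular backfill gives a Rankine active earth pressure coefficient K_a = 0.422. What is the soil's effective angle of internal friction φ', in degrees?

K_a = tan²(45° − φ/2) ⇒ 45° − φ/2 = arctan(√0.422) = 33.01°.
φ = 2(45° − 33.01°) = 23.98°.

24.0°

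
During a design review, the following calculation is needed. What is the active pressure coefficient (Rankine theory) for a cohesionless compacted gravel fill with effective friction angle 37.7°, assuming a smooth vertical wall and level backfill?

K_a = tan²(45° − φ/2) = tan²(26.15°) = 0.2411.

0.241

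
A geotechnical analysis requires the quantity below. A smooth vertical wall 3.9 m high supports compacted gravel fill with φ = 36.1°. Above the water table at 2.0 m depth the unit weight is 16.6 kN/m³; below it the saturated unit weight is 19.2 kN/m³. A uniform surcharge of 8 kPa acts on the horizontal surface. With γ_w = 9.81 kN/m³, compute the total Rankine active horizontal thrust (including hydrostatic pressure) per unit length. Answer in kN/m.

K_a = tan²(45° − φ/2) = 0.2585.
γ' = 19.2 − 9.81 = 9.390 kN/m³. h₂ = H − d_w = 1.9 m.
σ'_h: at surface K_a·q = 2.068; at WT K_a(q+γd_w) = 10.65; at base K_a(q+γd_w+γ'h₂) = 15.26 kPa.
P₁ = ½(2.068+10.65)×2.0 = 12.72; P₂ = ½(10.65+15.26)×1.9 = 24.62; P_w = ½γ_w h₂² = 17.71.
Total = 12.72+24.62+17.71 = 55.04 kN/m.

55.0 kN/m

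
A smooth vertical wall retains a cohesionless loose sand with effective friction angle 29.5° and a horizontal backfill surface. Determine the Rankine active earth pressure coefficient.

0.340

K_a = (1 − sin φ)/(1 + sin φ) = (1 − sin 29.5°)/(1 + sin 29.5°) = 0.3401.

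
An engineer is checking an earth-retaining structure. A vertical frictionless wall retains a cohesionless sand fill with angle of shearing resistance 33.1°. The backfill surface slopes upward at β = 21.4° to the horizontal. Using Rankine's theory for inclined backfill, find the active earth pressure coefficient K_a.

K_a = cos β · (cos β − √(cos²β − cos²φ)) / (cos β + √(cos²β − cos²φ)).
cos β = 0.9311, cos φ = 0.8377, √(cos²β − cos²φ) = 0.4063.
K_a = 0.9311 × (0.9311 − 0.4063)/(0.9311 + 0.4063) = 0.3653.

0.365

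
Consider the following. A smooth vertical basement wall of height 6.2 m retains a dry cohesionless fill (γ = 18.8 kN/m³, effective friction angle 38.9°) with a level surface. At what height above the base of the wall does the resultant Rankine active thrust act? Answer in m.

2.07 m

K_a = 0.2285.
The pressure distribution is triangular, so the resultant acts at H/3 above the base = 6.2/3 = 2.067 m.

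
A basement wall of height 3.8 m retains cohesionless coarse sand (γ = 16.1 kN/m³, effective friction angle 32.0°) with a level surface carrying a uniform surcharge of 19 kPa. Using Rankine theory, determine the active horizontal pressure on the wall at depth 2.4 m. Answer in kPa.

17.7 kPa

K_a = (1 − sin φ)/(1 + sin φ) = 0.3073.
σ_v = γz + q = 16.1 × 2.4 + 19 = 57.64 kPa.
σ_h = K_a σ_v = 0.3073 × 57.64 = 17.71 kPa.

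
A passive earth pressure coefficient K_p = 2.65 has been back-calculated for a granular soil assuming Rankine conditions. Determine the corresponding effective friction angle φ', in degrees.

K_p = (1+sin φ)/(1−sin φ) ⇒ sin φ = (K_p − 1)/(K_p + 1) = 0.4521.
φ = arcsin(0.4521) = 26.88°.

26.9°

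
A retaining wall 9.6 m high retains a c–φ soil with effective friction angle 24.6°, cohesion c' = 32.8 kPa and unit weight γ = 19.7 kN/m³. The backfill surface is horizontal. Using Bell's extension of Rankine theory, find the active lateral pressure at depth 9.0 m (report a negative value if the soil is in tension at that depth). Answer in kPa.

31.0 kPa

K_a = (1 − sin φ)/(1 + sin φ) = 0.4121.
σ_a = K_a γ z − 2c√K_a = 0.4121×19.7×9.0 − 2×32.8×0.6420 = 30.96 kPa.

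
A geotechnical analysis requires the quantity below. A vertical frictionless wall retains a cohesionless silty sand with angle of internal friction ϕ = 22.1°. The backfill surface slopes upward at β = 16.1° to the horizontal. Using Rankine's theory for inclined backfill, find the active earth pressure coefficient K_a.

0.559

K_a = cos β · (cos β − √(cos²β − cos²φ)) / (cos β + √(cos²β − cos²φ)).
cos β = 0.9608, cos φ = 0.9265, √(cos²β − cos²φ) = 0.2542.
K_a = 0.9608 × (0.9608 − 0.2542)/(0.9608 + 0.2542) = 0.5587.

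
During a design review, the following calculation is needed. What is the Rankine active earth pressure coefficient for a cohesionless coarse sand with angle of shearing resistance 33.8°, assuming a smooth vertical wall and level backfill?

K_a = tan²(45° − φ/2) = tan²(28.10°) = 0.2851.

0.285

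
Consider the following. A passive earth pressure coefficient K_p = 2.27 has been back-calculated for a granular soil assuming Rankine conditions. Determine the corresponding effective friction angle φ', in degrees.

K_p = (1+sin φ)/(1−sin φ) ⇒ sin φ = (K_p − 1)/(K_p + 1) = 0.3884.
φ = arcsin(0.3884) = 22.85°.

22.9°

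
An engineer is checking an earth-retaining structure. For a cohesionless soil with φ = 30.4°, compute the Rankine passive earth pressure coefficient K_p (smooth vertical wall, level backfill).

K_p = (1 + sin φ)/(1 − sin φ) = tan²(45° + 30.4°/2) = 3.049.

3.05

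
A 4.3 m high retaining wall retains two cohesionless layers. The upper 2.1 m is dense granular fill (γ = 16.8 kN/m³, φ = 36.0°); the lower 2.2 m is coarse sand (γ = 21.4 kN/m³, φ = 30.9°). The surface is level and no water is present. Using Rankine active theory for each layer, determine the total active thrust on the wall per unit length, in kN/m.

51.2 kN/m

K_a1 = tan²(45°−36.0°/2) = 0.2596; K_a2 = tan²(45°−30.9°/2) = 0.3214.
Layer 1: σ at base = K_a1 γ₁ h₁ = 9.159 kPa; P₁ = ½×9.159×2.1 = 9.617.
Layer 2: σ_v at top = γ₁h₁ = 35.28; σ_h top = K_a2×35.28 = 11.34; σ_h base = K_a2×(35.28+21.4×2.2) = 26.47.
P₂ = ½(11.34+26.47)×2.2 = 41.59. Total P_a = 9.617+41.59 = 51.21 kN/m.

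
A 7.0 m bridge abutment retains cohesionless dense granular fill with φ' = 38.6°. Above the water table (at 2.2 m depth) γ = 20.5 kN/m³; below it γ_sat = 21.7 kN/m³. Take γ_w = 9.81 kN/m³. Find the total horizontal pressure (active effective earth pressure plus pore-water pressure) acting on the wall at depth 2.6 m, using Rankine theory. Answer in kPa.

15.5 kPa

K_a = (1 − sin φ)/(1 + sin φ) = 0.2316.
γ' = 21.7 − 9.81 = 11.89 kN/m³.
Effective vertical stress at 2.6 m: σ'_v = 20.5×2.2 + 11.89×0.400 = 49.86 kPa.
σ'_h = K_a σ'_v = 0.2316 × 49.86 = 11.55 kPa; u = γ_w × 0.400 = 3.924 kPa.
Total σ_h = 11.55 + 3.924 = 15.47 kPa.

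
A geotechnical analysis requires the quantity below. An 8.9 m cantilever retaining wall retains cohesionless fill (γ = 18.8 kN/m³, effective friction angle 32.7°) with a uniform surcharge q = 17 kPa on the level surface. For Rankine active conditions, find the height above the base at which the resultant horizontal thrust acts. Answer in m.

K_a = 0.2985.
Triangular part P₁ = ½K_aγH² = 222.3 at H/3 = 2.967 m; rectangular part P₂ = K_a q H = 45.16 at H/2 = 4.450 m.
ȳ = (P₁·2.967 + P₂·4.450)/(P₁+P₂) = 3.217 m.

3.22 m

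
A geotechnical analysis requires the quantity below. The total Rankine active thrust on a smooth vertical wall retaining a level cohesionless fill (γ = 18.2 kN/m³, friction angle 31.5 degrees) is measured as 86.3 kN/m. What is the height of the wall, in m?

5.50 m

K_a = 0.3136. P_a = ½ K_a γ H² ⇒ H = √(2P_a/(K_a γ)).
H = √(2×86.3/(0.3136×18.2)) = 5.499 m.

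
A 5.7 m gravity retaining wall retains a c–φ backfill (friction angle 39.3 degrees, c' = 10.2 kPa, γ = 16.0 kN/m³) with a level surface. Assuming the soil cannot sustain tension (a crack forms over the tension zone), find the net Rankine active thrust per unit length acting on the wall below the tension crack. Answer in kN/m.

16.3 kN/m

K_a = 0.2245; √K_a = 0.4738.
Tension-crack depth z_c = 2c/(γ√K_a) = 2×10.2/(16.0×0.4738) = 2.691 m.
σ_a at base = K_a γ H − 2c√K_a = 0.2245×16.0×5.7 − 2×10.2×0.4738 = 10.81 kPa.
P_a = ½ × 10.81 × (H − z_c) = 0.5×10.81×3.009 = 16.26 kN/m.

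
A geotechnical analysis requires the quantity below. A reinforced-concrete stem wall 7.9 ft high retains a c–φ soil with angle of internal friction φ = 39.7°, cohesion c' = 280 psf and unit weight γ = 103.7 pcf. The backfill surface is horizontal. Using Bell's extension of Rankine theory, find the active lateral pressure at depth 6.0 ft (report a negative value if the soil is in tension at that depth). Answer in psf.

K_a = (1 − sin φ)/(1 + sin φ) = 0.2204.
σ_a = K_a γ z − 2c√K_a = 0.2204×103.7×6.0 − 2×280×0.4695 = -125.8 psf.

-126 psf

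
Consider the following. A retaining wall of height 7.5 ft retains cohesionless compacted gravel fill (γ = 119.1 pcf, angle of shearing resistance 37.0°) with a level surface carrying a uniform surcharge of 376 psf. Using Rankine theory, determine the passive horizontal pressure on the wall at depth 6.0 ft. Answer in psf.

4390 psf

K_p = (1 + sin φ)/(1 − sin φ) = 4.023.
σ_v = γz + q = 119.1 × 6.0 + 376 = 1091 psf.
σ_h = K_p σ_v = 4.023 × 1091 = 4387 psf.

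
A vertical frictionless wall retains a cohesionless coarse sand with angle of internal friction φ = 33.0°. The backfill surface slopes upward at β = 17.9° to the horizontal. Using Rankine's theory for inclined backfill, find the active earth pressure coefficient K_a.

K_a = cos β · (cos β − √(cos²β − cos²φ)) / (cos β + √(cos²β − cos²φ)).
cos β = 0.9516, cos φ = 0.8387, √(cos²β − cos²φ) = 0.4496.
K_a = 0.9516 × (0.9516 − 0.4496)/(0.9516 + 0.4496) = 0.3409.

0.341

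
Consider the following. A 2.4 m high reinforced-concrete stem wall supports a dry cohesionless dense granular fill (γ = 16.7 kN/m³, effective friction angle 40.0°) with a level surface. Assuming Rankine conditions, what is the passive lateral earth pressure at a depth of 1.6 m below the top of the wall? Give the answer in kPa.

123 kPa

K_p = (1 + sin φ)/(1 − sin φ) = 4.599.
σ_h = K_p γ z = 4.599 × 16.7 × 1.6 = 122.9 kPa.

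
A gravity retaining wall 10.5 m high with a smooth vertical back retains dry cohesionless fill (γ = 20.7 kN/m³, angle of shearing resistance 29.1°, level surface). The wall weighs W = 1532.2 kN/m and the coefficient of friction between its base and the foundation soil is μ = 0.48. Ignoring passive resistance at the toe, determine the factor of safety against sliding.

K_a = tan²(45° − 29.1°/2) = 0.3456.
P_a = ½K_aγH² = 0.5×0.3456×20.7×10.5² = 394.3 kN/m, acting at H/3 = 3.500 m above the base.
FS_sliding = μW / P_a = 0.48×1532.2 / 394.3 = 1.865.

1.86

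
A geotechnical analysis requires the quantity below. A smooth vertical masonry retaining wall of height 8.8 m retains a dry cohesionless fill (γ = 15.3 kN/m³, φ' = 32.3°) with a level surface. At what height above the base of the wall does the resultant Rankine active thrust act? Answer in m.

K_a = 0.3035.
The pressure distribution is triangular, so the resultant acts at H/3 above the base = 8.8/3 = 2.933 m.

2.93 m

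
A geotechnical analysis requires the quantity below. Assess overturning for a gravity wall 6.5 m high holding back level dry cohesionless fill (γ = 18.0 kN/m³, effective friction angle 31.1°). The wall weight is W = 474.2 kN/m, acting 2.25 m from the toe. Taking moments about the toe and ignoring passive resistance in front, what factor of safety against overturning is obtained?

K_a = tan²(45° − 31.1°/2) = 0.3188.
P_a = ½K_aγH² = 0.5×0.3188×18.0×6.5² = 121.2 kN/m, acting at H/3 = 2.167 m above the base.
Overturning moment M_o = P_a × H/3 = 121.2 × 2.167 = 262.6.
Resisting moment M_r = W × 2.25 = 474.2 × 2.25 = 1067.
FS_overturning = M_r/M_o = 1067/262.6 = 4.062.

4.06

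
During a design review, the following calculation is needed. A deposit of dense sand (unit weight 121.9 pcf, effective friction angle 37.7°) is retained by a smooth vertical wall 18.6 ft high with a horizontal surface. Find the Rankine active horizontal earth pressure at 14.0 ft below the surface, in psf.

K_a = (1 − sin φ)/(1 + sin φ) = 0.2411.
σ_h = K_a γ z = 0.2411 × 121.9 × 14.0 = 411.4 psf.

411 psf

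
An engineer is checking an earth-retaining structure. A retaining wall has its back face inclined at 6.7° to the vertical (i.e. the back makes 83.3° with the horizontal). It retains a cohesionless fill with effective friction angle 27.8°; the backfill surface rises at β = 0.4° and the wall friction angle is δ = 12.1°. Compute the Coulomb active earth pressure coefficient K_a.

K_a = sin²(α+φ) / [sin²α · sin(α−δ) · (1 + √{sin(φ+δ)sin(φ−β) / (sin(α−δ)sin(α+β))})²].
With α = 83.3°, φ = 27.8°, δ = 12.1°, β = 0.4°: K_a = 0.3830.

0.383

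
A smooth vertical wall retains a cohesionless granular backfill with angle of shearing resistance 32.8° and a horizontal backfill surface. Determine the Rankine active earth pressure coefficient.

0.297

K_a = (1 − sin φ)/(1 + sin φ) = (1 − sin 32.8°)/(1 + sin 32.8°) = 0.2973.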